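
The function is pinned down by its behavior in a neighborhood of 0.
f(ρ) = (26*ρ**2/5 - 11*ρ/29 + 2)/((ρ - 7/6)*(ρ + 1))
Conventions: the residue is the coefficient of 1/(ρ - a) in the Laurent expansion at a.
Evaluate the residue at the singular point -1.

The residue is -6594/1885.

At the order-1 pole -1 set g(ρ) = (ρ - (-1))*f(ρ) = (26*ρ**2/5 - 11*ρ/29 + 2)/(ρ - 7/6).
Simple pole: residue = g(a) at a = -1, which is -6594/1885.


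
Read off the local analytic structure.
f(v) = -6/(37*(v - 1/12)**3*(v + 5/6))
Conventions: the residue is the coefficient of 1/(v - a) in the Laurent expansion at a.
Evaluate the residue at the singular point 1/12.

At the order-3 pole 1/12 set g(v) = (v - (1/12))^3*f(v) = -6/(37*(v + 5/6)).
Order-3 pole: residue = g''(a)/2; g''(1/12) = -20736/49247, so the residue is -10368/49247.

The residue is -10368/49247.


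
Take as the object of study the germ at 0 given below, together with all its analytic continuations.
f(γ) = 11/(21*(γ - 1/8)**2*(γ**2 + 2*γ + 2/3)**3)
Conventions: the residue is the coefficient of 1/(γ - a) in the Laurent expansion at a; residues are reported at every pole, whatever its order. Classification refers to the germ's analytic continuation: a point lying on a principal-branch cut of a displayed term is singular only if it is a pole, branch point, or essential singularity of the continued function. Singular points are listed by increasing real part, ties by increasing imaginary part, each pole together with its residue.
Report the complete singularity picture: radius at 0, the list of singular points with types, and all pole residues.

Radius of convergence at 0: 1/8.
At -1 - (1/3)*sqrt(3): a pole of order 3; residue 16817061888/7186379767 - (13892313996/7186379767)*sqrt(3).
At -1 + (1/3)*sqrt(3): a pole of order 3; residue 16817061888/7186379767 + (13892313996/7186379767)*sqrt(3).
At 1/8: a pole of order 2; residue -33634123776/7186379767.

Denominator factor (γ - 1/8)^2: pole of order 2 at 1/8, modulus 1/8.
Denominator factor (γ**2 + 2*γ + 2/3)^3: discriminant 4/3, real irrational roots -1 + (1/3)*sqrt(3) and -1 - (1/3)*sqrt(3); poles of order 3, moduli 1 - (1/3)*sqrt(3) and 1 + (1/3)*sqrt(3).
The radius of convergence is the smallest modulus among the singular points: 1/8.
The factor γ**2 + 2*γ + 2/3 splits as (γ - a)(γ - a') with a = -1 - (1/3)*sqrt(3), a' = -1 + (1/3)*sqrt(3). At the order-3 pole a set g(γ) = (γ - a)^3*f(γ) = [11/(21*(γ - 1/8)**2)] / (γ - a')^3.
Order-3 pole: residue = g''(a)/2; g''(-1 - (1/3)*sqrt(3)) = 33634123776/7186379767 - (27784627992/7186379767)*sqrt(3), so the residue is 16817061888/7186379767 - (13892313996/7186379767)*sqrt(3).
The factor γ**2 + 2*γ + 2/3 splits as (γ - a)(γ - a') with a = -1 + (1/3)*sqrt(3), a' = -1 - (1/3)*sqrt(3). At the order-3 pole a set g(γ) = (γ - a)^3*f(γ) = [11/(21*(γ - 1/8)**2)] / (γ - a')^3.
Order-3 pole: residue = g''(a)/2; g''(-1 + (1/3)*sqrt(3)) = 33634123776/7186379767 + (27784627992/7186379767)*sqrt(3), so the residue is 16817061888/7186379767 + (13892313996/7186379767)*sqrt(3).
At the order-2 pole 1/8 set g(γ) = (γ - (1/8))^2*f(γ) = 11/(21*(γ**2 + 2*γ + 2/3)**3).
Order-2 pole: residue = g'(a); g'(1/8) = -33634123776/7186379767, so the residue is -33634123776/7186379767.
List the singular points by increasing real part (a conjugate pair: the negative imaginary part first).


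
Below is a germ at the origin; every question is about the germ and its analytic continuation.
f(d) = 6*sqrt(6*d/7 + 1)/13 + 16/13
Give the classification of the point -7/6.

The point is an algebraic (square-root) branch point.

The term (6/13)*sqrt(1 - d/(-7/6)) has argument 1 - -7/6/(-7/6) = 0 at -7/6: a square-root (algebraic, two-sheeted) branch point; the remaining terms are analytic or single-valued there.


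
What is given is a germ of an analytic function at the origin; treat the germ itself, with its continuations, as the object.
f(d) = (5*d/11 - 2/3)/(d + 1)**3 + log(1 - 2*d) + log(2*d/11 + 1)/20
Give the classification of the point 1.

The point is a regular point.

Denominator factors: d + 1 = 2 at d = 1 — none vanishes.
Branch term log(1 - d/(-11/2)): argument at 1 is 13/11, nonzero, so 1 is not its branch point (a point on a principal cut is still regular for the continued germ).
Branch term log(1 - d/(1/2)): argument at 1 is -1, nonzero, so 1 is not its branch point (a point on a principal cut is still regular for the continued germ).
So the germ continues analytically to 1.


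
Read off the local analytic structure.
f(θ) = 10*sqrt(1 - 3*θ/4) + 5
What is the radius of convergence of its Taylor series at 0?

The radius of convergence is 4/3.

Branch term (10)*sqrt(1 - θ/(4/3)): its argument vanishes at θ = 4/3, a square-root branch point, modulus 4/3.
The radius of convergence is the smallest modulus among the singular points: 4/3.


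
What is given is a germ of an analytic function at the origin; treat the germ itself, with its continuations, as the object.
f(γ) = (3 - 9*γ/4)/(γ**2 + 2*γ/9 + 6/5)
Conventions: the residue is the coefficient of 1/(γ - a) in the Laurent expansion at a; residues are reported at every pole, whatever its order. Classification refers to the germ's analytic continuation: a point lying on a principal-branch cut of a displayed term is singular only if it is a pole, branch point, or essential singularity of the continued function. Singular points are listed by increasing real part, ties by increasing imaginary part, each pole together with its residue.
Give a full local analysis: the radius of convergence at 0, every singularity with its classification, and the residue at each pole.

Denominator factor (γ**2 + 2*γ/9 + 6/5): discriminant -1924/405, complex-conjugate roots (-1/9) + ((1/45)*sqrt(2405))*i and (-1/9) - ((1/45)*sqrt(2405))*i; poles of order 1, moduli (1/5)*sqrt(30) and (1/5)*sqrt(30).
The radius of convergence is the smallest modulus among the singular points: (1/5)*sqrt(30).
The factor γ**2 + 2*γ/9 + 6/5 splits as (γ - a)(γ - a') with a = (-1/9) - ((1/45)*sqrt(2405))*i, a' = (-1/9) + ((1/45)*sqrt(2405))*i. At the order-1 pole a set g(γ) = (γ - a)*f(γ) = [3 - 9*γ/4] / (γ - a').
Simple pole: residue = g(a) at a = (-1/9) - ((1/45)*sqrt(2405))*i, which is (-9/8) + ((9/296)*sqrt(2405))*i.
The factor γ**2 + 2*γ/9 + 6/5 splits as (γ - a)(γ - a') with a = (-1/9) + ((1/45)*sqrt(2405))*i, a' = (-1/9) - ((1/45)*sqrt(2405))*i. At the order-1 pole a set g(γ) = (γ - a)*f(γ) = [3 - 9*γ/4] / (γ - a').
Simple pole: residue = g(a) at a = (-1/9) + ((1/45)*sqrt(2405))*i, which is (-9/8) - ((9/296)*sqrt(2405))*i.
List the singular points by increasing real part (a conjugate pair: the negative imaginary part first).

Radius of convergence at 0: (1/5)*sqrt(30).
At (-1/9) - ((1/45)*sqrt(2405))*i: a pole of order 1; residue (-9/8) + ((9/296)*sqrt(2405))*i.
At (-1/9) + ((1/45)*sqrt(2405))*i: a pole of order 1; residue (-9/8) - ((9/296)*sqrt(2405))*i.


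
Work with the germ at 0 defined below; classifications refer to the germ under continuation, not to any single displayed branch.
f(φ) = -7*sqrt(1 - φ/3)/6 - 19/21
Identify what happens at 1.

The point is a regular point.

There is no denominator, hence no pole anywhere.
Branch term sqrt(1 - φ/(3)): argument at 1 is 2/3, nonzero, so 1 is not its branch point (a point on a principal cut is still regular for the continued germ).
So the germ continues analytically to 1.


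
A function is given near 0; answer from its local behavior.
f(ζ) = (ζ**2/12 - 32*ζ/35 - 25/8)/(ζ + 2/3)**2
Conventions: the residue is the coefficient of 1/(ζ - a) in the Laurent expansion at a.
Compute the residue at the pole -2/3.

The residue is -323/315.

At the order-2 pole -2/3 set g(ζ) = (ζ - (-2/3))^2*f(ζ) = ζ**2/12 - 32*ζ/35 - 25/8.
Order-2 pole: residue = g'(a); g'(-2/3) = -323/315, so the residue is -323/315.


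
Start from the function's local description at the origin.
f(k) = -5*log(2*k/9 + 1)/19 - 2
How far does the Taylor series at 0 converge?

The radius of convergence is 9/2.

Branch term (-5/19)*log(1 - k/(-9/2)): its argument vanishes at k = -9/2, a logarithmic branch point, modulus 9/2.
The radius of convergence is the smallest modulus among the singular points: 9/2.


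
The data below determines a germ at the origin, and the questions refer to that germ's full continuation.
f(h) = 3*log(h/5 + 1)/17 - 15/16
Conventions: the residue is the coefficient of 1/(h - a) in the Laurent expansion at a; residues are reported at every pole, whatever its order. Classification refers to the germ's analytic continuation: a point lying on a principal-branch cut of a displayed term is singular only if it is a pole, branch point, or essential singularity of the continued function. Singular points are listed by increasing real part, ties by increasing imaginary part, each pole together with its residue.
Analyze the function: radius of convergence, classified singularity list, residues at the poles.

Radius of convergence at 0: 5.
At -5: a logarithmic branch point.

Branch term (3/17)*log(1 - h/(-5)): its argument vanishes at h = -5, a logarithmic branch point, modulus 5.
The radius of convergence is the smallest modulus among the singular points: 5.


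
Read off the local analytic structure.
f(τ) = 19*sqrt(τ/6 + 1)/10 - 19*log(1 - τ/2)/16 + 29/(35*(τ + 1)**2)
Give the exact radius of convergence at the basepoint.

Denominator factor (τ + 1)^2: pole of order 2 at -1, modulus 1.
Branch term (-19/16)*log(1 - τ/(2)): its argument vanishes at τ = 2, a logarithmic branch point, modulus 2.
Branch term (19/10)*sqrt(1 - τ/(-6)): its argument vanishes at τ = -6, a square-root branch point, modulus 6.
The radius of convergence is the smallest modulus among the singular points: 1.

The radius of convergence is 1.


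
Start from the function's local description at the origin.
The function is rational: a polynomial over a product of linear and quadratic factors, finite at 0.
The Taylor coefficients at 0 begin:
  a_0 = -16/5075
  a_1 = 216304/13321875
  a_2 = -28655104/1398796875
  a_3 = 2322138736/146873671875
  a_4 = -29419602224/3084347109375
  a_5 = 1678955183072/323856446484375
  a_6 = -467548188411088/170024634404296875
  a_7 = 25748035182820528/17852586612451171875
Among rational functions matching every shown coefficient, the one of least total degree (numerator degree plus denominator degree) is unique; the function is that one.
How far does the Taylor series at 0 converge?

The radius of convergence is 5/2.

No rational of total degree below 6 reproduces all 8 coefficients; solving the [1/5] Pade equations on them gives f(ν) = (32*ν/25 - 10/29)/((ν + 5/2)**3*(ν**2 + 5*ν/3 + 7)), whose expansion matches every shown term.
Denominator factor (ν + 5/2)^3: pole of order 3 at -5/2, modulus 5/2.
Denominator factor (ν**2 + 5*ν/3 + 7): discriminant -227/9, complex-conjugate roots (-5/6) + ((1/6)*sqrt(227))*i and (-5/6) - ((1/6)*sqrt(227))*i; poles of order 1, moduli sqrt(7) and sqrt(7).
The radius of convergence is the smallest modulus among the singular points: 5/2.


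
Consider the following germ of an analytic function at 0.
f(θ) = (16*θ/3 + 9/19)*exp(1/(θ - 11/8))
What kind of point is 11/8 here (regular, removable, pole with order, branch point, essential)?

The exponent 1/(θ - (11/8)) has a pole at 11/8, so exp(1/(θ - (11/8))) takes every nonzero value near it: an essential singularity (not a pole of any order).

The point is an essential singularity.


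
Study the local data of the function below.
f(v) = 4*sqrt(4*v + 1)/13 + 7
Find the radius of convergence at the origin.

Branch term (4/13)*sqrt(1 - v/(-1/4)): its argument vanishes at v = -1/4, a square-root branch point, modulus 1/4.
The radius of convergence is the smallest modulus among the singular points: 1/4.

The radius of convergence is 1/4.


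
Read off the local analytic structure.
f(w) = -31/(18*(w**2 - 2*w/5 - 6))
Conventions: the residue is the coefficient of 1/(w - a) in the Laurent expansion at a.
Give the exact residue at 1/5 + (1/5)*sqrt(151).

The residue is -(155/5436)*sqrt(151).

The factor w**2 - 2*w/5 - 6 splits as (w - a)(w - a') with a = 1/5 + (1/5)*sqrt(151), a' = 1/5 - (1/5)*sqrt(151). At the order-1 pole a set g(w) = (w - a)*f(w) = [-31/18] / (w - a').
Simple pole: residue = g(a) at a = 1/5 + (1/5)*sqrt(151), which is -(155/5436)*sqrt(151).


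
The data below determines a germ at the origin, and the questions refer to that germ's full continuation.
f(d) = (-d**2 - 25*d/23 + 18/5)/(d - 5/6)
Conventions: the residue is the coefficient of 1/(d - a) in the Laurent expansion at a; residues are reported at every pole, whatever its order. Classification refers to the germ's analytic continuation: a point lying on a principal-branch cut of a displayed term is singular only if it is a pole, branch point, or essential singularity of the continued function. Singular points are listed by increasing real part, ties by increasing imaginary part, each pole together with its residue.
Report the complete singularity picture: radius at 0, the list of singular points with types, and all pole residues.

Radius of convergence at 0: 5/6.
At 5/6: a pole of order 1; residue 8279/4140.

Denominator factor (d - 5/6): pole of order 1 at 5/6, modulus 5/6.
The radius of convergence is the smallest modulus among the singular points: 5/6.
At the order-1 pole 5/6 set g(d) = (d - (5/6))*f(d) = -d**2 - 25*d/23 + 18/5.
Simple pole: residue = g(a) at a = 5/6, which is 8279/4140.


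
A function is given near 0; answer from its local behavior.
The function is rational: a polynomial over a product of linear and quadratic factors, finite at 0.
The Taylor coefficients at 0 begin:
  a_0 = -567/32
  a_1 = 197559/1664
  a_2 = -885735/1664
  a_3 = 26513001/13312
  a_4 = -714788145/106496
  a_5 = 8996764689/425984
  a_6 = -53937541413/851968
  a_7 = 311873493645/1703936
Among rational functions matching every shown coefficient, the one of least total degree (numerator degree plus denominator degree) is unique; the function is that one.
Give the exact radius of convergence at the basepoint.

No rational of total degree below 4 reproduces all 8 coefficients; solving the [1/3] Pade equations on them gives f(ψ) = (-ψ/13 - 14/9)/(ψ + 4/9)**3, whose expansion matches every shown term.
Denominator factor (ψ + 4/9)^3: pole of order 3 at -4/9, modulus 4/9.
The radius of convergence is the smallest modulus among the singular points: 4/9.

The radius of convergence is 4/9.


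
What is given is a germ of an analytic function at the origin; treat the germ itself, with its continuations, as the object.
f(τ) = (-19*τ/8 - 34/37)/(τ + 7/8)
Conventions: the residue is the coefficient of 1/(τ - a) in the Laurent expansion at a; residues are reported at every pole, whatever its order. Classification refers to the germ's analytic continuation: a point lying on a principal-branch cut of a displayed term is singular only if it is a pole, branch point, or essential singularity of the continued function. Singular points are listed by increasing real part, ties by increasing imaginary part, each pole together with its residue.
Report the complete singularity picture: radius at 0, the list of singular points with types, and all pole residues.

Radius of convergence at 0: 7/8.
At -7/8: a pole of order 1; residue 2745/2368.

Denominator factor (τ + 7/8): pole of order 1 at -7/8, modulus 7/8.
The radius of convergence is the smallest modulus among the singular points: 7/8.
At the order-1 pole -7/8 set g(τ) = (τ - (-7/8))*f(τ) = -19*τ/8 - 34/37.
Simple pole: residue = g(a) at a = -7/8, which is 2745/2368.


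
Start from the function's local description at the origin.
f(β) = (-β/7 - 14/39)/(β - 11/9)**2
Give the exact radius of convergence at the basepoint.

The radius of convergence is 11/9.

Denominator factor (β - 11/9)^2: pole of order 2 at 11/9, modulus 11/9.
The radius of convergence is the smallest modulus among the singular points: 11/9.


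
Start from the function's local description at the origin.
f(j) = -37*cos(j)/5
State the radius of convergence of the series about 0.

The radius of convergence is infinite.

The factor cos(j) is entire and contributes no finite singular point.
The polynomial part has no poles.
No finite singular points: the Taylor series at 0 converges everywhere.


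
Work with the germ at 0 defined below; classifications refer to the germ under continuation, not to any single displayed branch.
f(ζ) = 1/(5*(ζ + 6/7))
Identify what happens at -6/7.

The point is a pole of order 1.

The denominator factor ζ + 6/7 vanishes at -6/7 and appears to the power 1; the numerator there equals 1/5, nonzero, and no other factor vanishes.
Hence a pole whose order is the multiplicity, 1.


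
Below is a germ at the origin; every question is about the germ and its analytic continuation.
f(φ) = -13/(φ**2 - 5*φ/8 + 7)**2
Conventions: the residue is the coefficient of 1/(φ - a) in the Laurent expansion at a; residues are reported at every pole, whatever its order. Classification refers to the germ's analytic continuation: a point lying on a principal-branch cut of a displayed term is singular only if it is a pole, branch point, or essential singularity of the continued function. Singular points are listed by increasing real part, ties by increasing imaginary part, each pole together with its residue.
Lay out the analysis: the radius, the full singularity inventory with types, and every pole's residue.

Radius of convergence at 0: sqrt(7).
At (5/16) - ((1/16)*sqrt(1767))*i: a pole of order 2; residue -((13312/3122289)*sqrt(1767))*i.
At (5/16) + ((1/16)*sqrt(1767))*i: a pole of order 2; residue ((13312/3122289)*sqrt(1767))*i.

Denominator factor (φ**2 - 5*φ/8 + 7)^2: discriminant -1767/64, complex-conjugate roots (5/16) + ((1/16)*sqrt(1767))*i and (5/16) - ((1/16)*sqrt(1767))*i; poles of order 2, moduli sqrt(7) and sqrt(7).
The radius of convergence is the smallest modulus among the singular points: sqrt(7).
The factor φ**2 - 5*φ/8 + 7 splits as (φ - a)(φ - a') with a = (5/16) - ((1/16)*sqrt(1767))*i, a' = (5/16) + ((1/16)*sqrt(1767))*i. At the order-2 pole a set g(φ) = (φ - a)^2*f(φ) = [-13] / (φ - a')^2.
Order-2 pole: residue = g'(a); g'((5/16) - ((1/16)*sqrt(1767))*i) = -((13312/3122289)*sqrt(1767))*i, so the residue is -((13312/3122289)*sqrt(1767))*i.
The factor φ**2 - 5*φ/8 + 7 splits as (φ - a)(φ - a') with a = (5/16) + ((1/16)*sqrt(1767))*i, a' = (5/16) - ((1/16)*sqrt(1767))*i. At the order-2 pole a set g(φ) = (φ - a)^2*f(φ) = [-13] / (φ - a')^2.
Order-2 pole: residue = g'(a); g'((5/16) + ((1/16)*sqrt(1767))*i) = ((13312/3122289)*sqrt(1767))*i, so the residue is ((13312/3122289)*sqrt(1767))*i.
List the singular points by increasing real part (a conjugate pair: the negative imaginary part first).


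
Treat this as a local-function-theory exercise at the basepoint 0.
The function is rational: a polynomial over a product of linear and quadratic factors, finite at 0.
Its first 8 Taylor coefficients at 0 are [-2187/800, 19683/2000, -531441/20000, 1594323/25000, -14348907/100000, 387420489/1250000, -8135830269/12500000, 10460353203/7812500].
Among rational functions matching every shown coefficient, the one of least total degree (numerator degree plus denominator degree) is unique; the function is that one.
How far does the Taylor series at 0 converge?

No rational of total degree below 2 reproduces all 8 coefficients; solving the [0/2] Pade equations on them gives f(φ) = -27/(32*(φ + 5/9)**2), whose expansion matches every shown term.
Denominator factor (φ + 5/9)^2: pole of order 2 at -5/9, modulus 5/9.
The radius of convergence is the smallest modulus among the singular points: 5/9.

The radius of convergence is 5/9.


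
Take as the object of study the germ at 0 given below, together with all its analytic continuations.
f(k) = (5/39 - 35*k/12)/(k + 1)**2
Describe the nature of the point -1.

The point is a pole of order 2.

The denominator factor k + 1 vanishes at -1 and appears to the power 2; the numerator there equals 475/156, nonzero, and no other factor vanishes.
Hence a pole whose order is the multiplicity, 2.


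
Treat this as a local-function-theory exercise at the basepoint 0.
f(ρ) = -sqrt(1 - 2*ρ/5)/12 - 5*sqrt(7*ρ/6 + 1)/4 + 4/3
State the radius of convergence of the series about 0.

The radius of convergence is 6/7.

Branch term (-5/4)*sqrt(1 - ρ/(-6/7)): its argument vanishes at ρ = -6/7, a square-root branch point, modulus 6/7.
Branch term (-1/12)*sqrt(1 - ρ/(5/2)): its argument vanishes at ρ = 5/2, a square-root branch point, modulus 5/2.
The radius of convergence is the smallest modulus among the singular points: 6/7.


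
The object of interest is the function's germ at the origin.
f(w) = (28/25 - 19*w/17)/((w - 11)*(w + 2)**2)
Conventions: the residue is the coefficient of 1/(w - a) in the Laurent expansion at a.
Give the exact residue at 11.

At the order-1 pole 11 set g(w) = (w - (11))*f(w) = (28/25 - 19*w/17)/(w + 2)**2.
Simple pole: residue = g(a) at a = 11, which is -4749/71825.

The residue is -4749/71825.


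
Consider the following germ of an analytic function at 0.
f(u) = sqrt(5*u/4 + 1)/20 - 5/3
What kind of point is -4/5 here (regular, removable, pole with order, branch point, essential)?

The point is an algebraic (square-root) branch point.

The term (1/20)*sqrt(1 - u/(-4/5)) has argument 1 - -4/5/(-4/5) = 0 at -4/5: a square-root (algebraic, two-sheeted) branch point; the remaining terms are analytic or single-valued there.


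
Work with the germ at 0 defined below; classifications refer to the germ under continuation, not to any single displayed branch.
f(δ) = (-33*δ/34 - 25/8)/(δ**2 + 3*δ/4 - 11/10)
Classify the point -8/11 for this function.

The point is a regular point.

Denominator factors: δ**2 + 3*δ/4 - 11/10 = -1351/1210 at δ = -8/11 — none vanishes.
So the germ continues analytically to -8/11.


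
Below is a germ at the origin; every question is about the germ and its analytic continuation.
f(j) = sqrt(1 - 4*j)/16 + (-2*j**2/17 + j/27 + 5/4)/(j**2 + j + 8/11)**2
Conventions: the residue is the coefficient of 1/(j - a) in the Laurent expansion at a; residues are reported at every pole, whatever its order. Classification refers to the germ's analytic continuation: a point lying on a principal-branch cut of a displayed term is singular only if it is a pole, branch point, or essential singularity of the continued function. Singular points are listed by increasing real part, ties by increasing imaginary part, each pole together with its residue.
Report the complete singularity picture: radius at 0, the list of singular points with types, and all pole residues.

Denominator factor (j**2 + j + 8/11)^2: discriminant -21/11, complex-conjugate roots (-1/2) + ((1/22)*sqrt(231))*i and (-1/2) - ((1/22)*sqrt(231))*i; poles of order 2, moduli (2/11)*sqrt(22) and (2/11)*sqrt(22).
Branch term (1/16)*sqrt(1 - j/(1/4)): its argument vanishes at j = 1/4, a square-root branch point, modulus 1/4.
The radius of convergence is the smallest modulus among the singular points: 1/4.
The branch term is analytic at (-1/2) - ((1/22)*sqrt(231))*i and contributes nothing to the residue; only the rational part matters.
The factor j**2 + j + 8/11 splits as (j - a)(j - a') with a = (-1/2) - ((1/22)*sqrt(231))*i, a' = (-1/2) + ((1/22)*sqrt(231))*i. At the order-2 pole a set g(j) = (j - a)^2*(rational part) = [-2*j**2/17 + j/27 + 5/4] / (j - a')^2.
Order-2 pole: residue = g'(a); g'((-1/2) - ((1/22)*sqrt(231))*i) = ((23143/404838)*sqrt(231))*i, so the residue is ((23143/404838)*sqrt(231))*i.
The branch term is analytic at (-1/2) + ((1/22)*sqrt(231))*i and contributes nothing to the residue; only the rational part matters.
The factor j**2 + j + 8/11 splits as (j - a)(j - a') with a = (-1/2) + ((1/22)*sqrt(231))*i, a' = (-1/2) - ((1/22)*sqrt(231))*i. At the order-2 pole a set g(j) = (j - a)^2*(rational part) = [-2*j**2/17 + j/27 + 5/4] / (j - a')^2.
Order-2 pole: residue = g'(a); g'((-1/2) + ((1/22)*sqrt(231))*i) = -((23143/404838)*sqrt(231))*i, so the residue is -((23143/404838)*sqrt(231))*i.
List the singular points by increasing real part (a conjugate pair: the negative imaginary part first).

Radius of convergence at 0: 1/4.
At (-1/2) - ((1/22)*sqrt(231))*i: a pole of order 2; residue ((23143/404838)*sqrt(231))*i.
At (-1/2) + ((1/22)*sqrt(231))*i: a pole of order 2; residue -((23143/404838)*sqrt(231))*i.
At 1/4: an algebraic (square-root) branch point.


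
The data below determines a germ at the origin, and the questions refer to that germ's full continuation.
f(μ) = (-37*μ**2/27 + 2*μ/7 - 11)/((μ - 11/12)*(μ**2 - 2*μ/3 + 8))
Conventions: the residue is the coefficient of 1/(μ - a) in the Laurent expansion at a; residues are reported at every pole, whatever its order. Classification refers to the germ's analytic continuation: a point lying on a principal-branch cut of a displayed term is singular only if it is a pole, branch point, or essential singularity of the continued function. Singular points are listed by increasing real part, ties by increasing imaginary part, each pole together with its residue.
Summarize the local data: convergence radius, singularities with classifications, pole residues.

Radius of convergence at 0: 11/12.
At (1/3) - ((1/3)*sqrt(71))*i: a pole of order 1; residue (8336/223965) - ((196342/15901515)*sqrt(71))*i.
At (1/3) + ((1/3)*sqrt(71))*i: a pole of order 1; residue (8336/223965) + ((196342/15901515)*sqrt(71))*i.
At 11/12: a pole of order 1; residue -323587/223965.

Denominator factor (μ - 11/12): pole of order 1 at 11/12, modulus 11/12.
Denominator factor (μ**2 - 2*μ/3 + 8): discriminant -284/9, complex-conjugate roots (1/3) + ((1/3)*sqrt(71))*i and (1/3) - ((1/3)*sqrt(71))*i; poles of order 1, moduli (2)*sqrt(2) and (2)*sqrt(2).
The radius of convergence is the smallest modulus among the singular points: 11/12.
The factor μ**2 - 2*μ/3 + 8 splits as (μ - a)(μ - a') with a = (1/3) - ((1/3)*sqrt(71))*i, a' = (1/3) + ((1/3)*sqrt(71))*i. At the order-1 pole a set g(μ) = (μ - a)*f(μ) = [(-37*μ**2/27 + 2*μ/7 - 11)/(μ - 11/12)] / (μ - a').
Simple pole: residue = g(a) at a = (1/3) - ((1/3)*sqrt(71))*i, which is (8336/223965) - ((196342/15901515)*sqrt(71))*i.
The factor μ**2 - 2*μ/3 + 8 splits as (μ - a)(μ - a') with a = (1/3) + ((1/3)*sqrt(71))*i, a' = (1/3) - ((1/3)*sqrt(71))*i. At the order-1 pole a set g(μ) = (μ - a)*f(μ) = [(-37*μ**2/27 + 2*μ/7 - 11)/(μ - 11/12)] / (μ - a').
Simple pole: residue = g(a) at a = (1/3) + ((1/3)*sqrt(71))*i, which is (8336/223965) + ((196342/15901515)*sqrt(71))*i.
At the order-1 pole 11/12 set g(μ) = (μ - (11/12))*f(μ) = (-37*μ**2/27 + 2*μ/7 - 11)/(μ**2 - 2*μ/3 + 8).
Simple pole: residue = g(a) at a = 11/12, which is -323587/223965.
List the singular points by increasing real part (a conjugate pair: the negative imaginary part first).


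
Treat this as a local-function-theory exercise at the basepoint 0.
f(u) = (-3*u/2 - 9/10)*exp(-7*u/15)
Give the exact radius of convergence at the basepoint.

The radius of convergence is infinite.

The factor exp(-7*u/15) is entire and contributes no finite singular point.
The polynomial part has no poles.
No finite singular points: the Taylor series at 0 converges everywhere.


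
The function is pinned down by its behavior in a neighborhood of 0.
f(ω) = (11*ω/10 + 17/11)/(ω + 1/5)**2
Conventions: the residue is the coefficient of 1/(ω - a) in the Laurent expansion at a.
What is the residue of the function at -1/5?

The residue is 11/10.

At the order-2 pole -1/5 set g(ω) = (ω - (-1/5))^2*f(ω) = 11*ω/10 + 17/11.
Order-2 pole: residue = g'(a); g'(-1/5) = 11/10, so the residue is 11/10.


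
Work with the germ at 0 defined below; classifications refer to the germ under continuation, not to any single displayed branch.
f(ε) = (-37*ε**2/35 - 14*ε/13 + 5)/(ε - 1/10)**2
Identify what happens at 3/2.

The point is a regular point.

Denominator factors: ε - 1/10 = 7/5 at ε = 3/2 — none vanishes.
So the germ continues analytically to 3/2.


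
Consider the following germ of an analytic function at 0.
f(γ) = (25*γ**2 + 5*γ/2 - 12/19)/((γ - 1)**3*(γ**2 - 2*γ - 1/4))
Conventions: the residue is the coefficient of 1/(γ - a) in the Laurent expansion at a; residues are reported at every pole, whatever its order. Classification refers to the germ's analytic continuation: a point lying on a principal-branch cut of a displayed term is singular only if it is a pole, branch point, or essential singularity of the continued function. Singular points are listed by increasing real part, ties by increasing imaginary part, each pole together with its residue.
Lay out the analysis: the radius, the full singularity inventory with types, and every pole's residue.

Denominator factor (γ**2 - 2*γ - 1/4): discriminant 5, real irrational roots 1 + (1/2)*sqrt(5) and 1 - (1/2)*sqrt(5); poles of order 1, moduli 1 + (1/2)*sqrt(5) and -1 + (1/2)*sqrt(5).
Denominator factor (γ - 1)^3: pole of order 3 at 1, modulus 1.
The radius of convergence is the smallest modulus among the singular points: -1 + (1/2)*sqrt(5).
The factor γ**2 - 2*γ - 1/4 splits as (γ - a)(γ - a') with a = 1 - (1/2)*sqrt(5), a' = 1 + (1/2)*sqrt(5). At the order-1 pole a set g(γ) = (γ - a)*f(γ) = [(25*γ**2 + 5*γ/2 - 12/19)/(γ - 1)**3] / (γ - a').
Simple pole: residue = g(a) at a = 1 - (1/2)*sqrt(5), which is 8834/475 - (42/5)*sqrt(5).
At the order-3 pole 1 set g(γ) = (γ - (1))^3*f(γ) = (25*γ**2 + 5*γ/2 - 12/19)/(γ**2 - 2*γ - 1/4).
Order-3 pole: residue = g''(a)/2; g''(1) = -35336/475, so the residue is -17668/475.
The factor γ**2 - 2*γ - 1/4 splits as (γ - a)(γ - a') with a = 1 + (1/2)*sqrt(5), a' = 1 - (1/2)*sqrt(5). At the order-1 pole a set g(γ) = (γ - a)*f(γ) = [(25*γ**2 + 5*γ/2 - 12/19)/(γ - 1)**3] / (γ - a').
Simple pole: residue = g(a) at a = 1 + (1/2)*sqrt(5), which is 8834/475 + (42/5)*sqrt(5).
List the singular points by increasing real part (a conjugate pair: the negative imaginary part first).

Radius of convergence at 0: -1 + (1/2)*sqrt(5).
At 1 - (1/2)*sqrt(5): a pole of order 1; residue 8834/475 - (42/5)*sqrt(5).
At 1: a pole of order 3; residue -17668/475.
At 1 + (1/2)*sqrt(5): a pole of order 1; residue 8834/475 + (42/5)*sqrt(5).


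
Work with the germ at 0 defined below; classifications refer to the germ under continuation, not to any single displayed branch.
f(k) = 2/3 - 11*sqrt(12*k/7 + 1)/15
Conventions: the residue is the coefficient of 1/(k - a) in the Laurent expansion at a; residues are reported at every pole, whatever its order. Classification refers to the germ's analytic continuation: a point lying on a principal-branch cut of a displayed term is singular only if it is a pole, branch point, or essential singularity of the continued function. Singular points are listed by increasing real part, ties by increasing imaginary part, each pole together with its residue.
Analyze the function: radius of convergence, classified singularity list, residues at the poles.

Branch term (-11/15)*sqrt(1 - k/(-7/12)): its argument vanishes at k = -7/12, a square-root branch point, modulus 7/12.
The radius of convergence is the smallest modulus among the singular points: 7/12.

Radius of convergence at 0: 7/12.
At -7/12: an algebraic (square-root) branch point.


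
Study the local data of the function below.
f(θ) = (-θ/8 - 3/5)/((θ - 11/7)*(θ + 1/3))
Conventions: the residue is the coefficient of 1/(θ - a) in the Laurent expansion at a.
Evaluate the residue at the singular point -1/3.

At the order-1 pole -1/3 set g(θ) = (θ - (-1/3))*f(θ) = (-θ/8 - 3/5)/(θ - 11/7).
Simple pole: residue = g(a) at a = -1/3, which is 469/1600.

The residue is 469/1600.


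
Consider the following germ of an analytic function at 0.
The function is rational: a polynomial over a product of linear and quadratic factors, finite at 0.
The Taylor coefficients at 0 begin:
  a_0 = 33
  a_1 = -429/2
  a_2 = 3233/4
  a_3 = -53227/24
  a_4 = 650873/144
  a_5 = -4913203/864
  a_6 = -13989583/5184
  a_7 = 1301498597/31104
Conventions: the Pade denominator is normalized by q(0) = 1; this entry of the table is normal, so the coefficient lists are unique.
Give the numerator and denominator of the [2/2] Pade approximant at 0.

Taylor coefficients needed (read off): a_0 = 33, a_1 = -429/2, a_2 = 3233/4, a_3 = -53227/24, a_4 = 650873/144.
Write the denominator as Q(ν) = 1 + q1*ν + q2*ν^2. Requiring Q*f - P = O(ν^5) with deg P <= 2 kills the coefficients of ν^3..ν^4 in Q*f:
  ν^3: a_3 + q1*a_2 + q2*a_1 = 0, i.e. -53227/24 + (3233/4)*q1 + (-429/2)*q2 = 0.
  ν^4: a_4 + q1*a_3 + q2*a_2 = 0, i.e. 650873/144 + (-53227/24)*q1 + (3233/4)*q2 = 0.
Solving this linear system: q1 = 19752013/4261242, q2 = 15184190/2130621.
The numerator is Q*f truncated at degree 2: P0 = a_0 = 33; P1 = a_1 + q1*a_0 = -43703330/710207; P2 = a_2 + q1*a_1 + q2*a_0 = 34916433/710207.

The Pade approximant has numerator coefficients [33, -43703330/710207, 34916433/710207]; denominator coefficients [1, 19752013/4261242, 15184190/2130621].


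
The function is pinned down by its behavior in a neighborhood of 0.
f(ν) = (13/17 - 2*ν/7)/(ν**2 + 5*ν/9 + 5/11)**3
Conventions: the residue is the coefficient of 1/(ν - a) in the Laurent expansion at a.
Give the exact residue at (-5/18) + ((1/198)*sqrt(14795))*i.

The residue is -((4306010544/289543496375)*sqrt(14795))*i.

The factor ν**2 + 5*ν/9 + 5/11 splits as (ν - a)(ν - a') with a = (-5/18) + ((1/198)*sqrt(14795))*i, a' = (-5/18) - ((1/198)*sqrt(14795))*i. At the order-3 pole a set g(ν) = (ν - a)^3*f(ν) = [13/17 - 2*ν/7] / (ν - a')^3.
Order-3 pole: residue = g''(a)/2; g''((-5/18) + ((1/198)*sqrt(14795))*i) = -((8612021088/289543496375)*sqrt(14795))*i, so the residue is -((4306010544/289543496375)*sqrt(14795))*i.


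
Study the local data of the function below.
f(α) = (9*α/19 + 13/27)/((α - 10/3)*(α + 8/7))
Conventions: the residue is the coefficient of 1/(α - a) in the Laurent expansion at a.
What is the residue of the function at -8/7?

The residue is 215/16074.

At the order-1 pole -8/7 set g(α) = (α - (-8/7))*f(α) = (9*α/19 + 13/27)/(α - 10/3).
Simple pole: residue = g(a) at a = -8/7, which is 215/16074.


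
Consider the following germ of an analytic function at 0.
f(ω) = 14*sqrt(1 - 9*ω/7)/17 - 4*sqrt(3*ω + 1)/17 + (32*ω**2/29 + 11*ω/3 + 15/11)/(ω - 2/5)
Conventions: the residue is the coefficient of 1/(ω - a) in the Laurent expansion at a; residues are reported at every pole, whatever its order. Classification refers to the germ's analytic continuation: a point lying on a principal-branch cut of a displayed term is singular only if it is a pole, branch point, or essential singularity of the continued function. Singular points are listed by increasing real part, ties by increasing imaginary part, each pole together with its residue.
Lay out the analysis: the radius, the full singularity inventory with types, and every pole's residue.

Denominator factor (ω - 2/5): pole of order 1 at 2/5, modulus 2/5.
Branch term (14/17)*sqrt(1 - ω/(7/9)): its argument vanishes at ω = 7/9, a square-root branch point, modulus 7/9.
Branch term (-4/17)*sqrt(1 - ω/(-1/3)): its argument vanishes at ω = -1/3, a square-root branch point, modulus 1/3.
The radius of convergence is the smallest modulus among the singular points: 1/3.
The branch terms are analytic at 2/5 and contribute nothing to the residue; only the rational part matters.
At the order-1 pole 2/5 set g(ω) = (ω - (2/5))*(rational part) = 32*ω**2/29 + 11*ω/3 + 15/11.
Simple pole: residue = g(a) at a = 2/5, which is 71939/23925.
List the singular points by increasing real part (a conjugate pair: the negative imaginary part first).

Radius of convergence at 0: 1/3.
At -1/3: an algebraic (square-root) branch point.
At 2/5: a pole of order 1; residue 71939/23925.
At 7/9: an algebraic (square-root) branch point.


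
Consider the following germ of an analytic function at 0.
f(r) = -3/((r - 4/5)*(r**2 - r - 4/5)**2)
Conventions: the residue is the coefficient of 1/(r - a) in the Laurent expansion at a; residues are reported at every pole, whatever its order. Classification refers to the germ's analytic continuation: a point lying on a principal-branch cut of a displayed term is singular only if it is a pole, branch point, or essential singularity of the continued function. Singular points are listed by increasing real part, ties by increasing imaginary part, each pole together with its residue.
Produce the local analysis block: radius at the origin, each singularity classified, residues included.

Denominator factor (r**2 - r - 4/5)^2: discriminant 21/5, real irrational roots 1/2 + (1/10)*sqrt(105) and 1/2 - (1/10)*sqrt(105); poles of order 2, moduli 1/2 + (1/10)*sqrt(105) and -1/2 + (1/10)*sqrt(105).
Denominator factor (r - 4/5): pole of order 1 at 4/5, modulus 4/5.
The radius of convergence is the smallest modulus among the singular points: -1/2 + (1/10)*sqrt(105).
The factor r**2 - r - 4/5 splits as (r - a)(r - a') with a = 1/2 - (1/10)*sqrt(105), a' = 1/2 + (1/10)*sqrt(105). At the order-2 pole a set g(r) = (r - a)^2*f(r) = [-3/(r - 4/5)] / (r - a')^2.
Order-2 pole: residue = g'(a); g'(1/2 - (1/10)*sqrt(105)) = 625/384 - (425/6272)*sqrt(105), so the residue is 625/384 - (425/6272)*sqrt(105).
At the order-1 pole 4/5 set g(r) = (r - (4/5))*f(r) = -3/(r**2 - r - 4/5)**2.
Simple pole: residue = g(a) at a = 4/5, which is -625/192.
The factor r**2 - r - 4/5 splits as (r - a)(r - a') with a = 1/2 + (1/10)*sqrt(105), a' = 1/2 - (1/10)*sqrt(105). At the order-2 pole a set g(r) = (r - a)^2*f(r) = [-3/(r - 4/5)] / (r - a')^2.
Order-2 pole: residue = g'(a); g'(1/2 + (1/10)*sqrt(105)) = 625/384 + (425/6272)*sqrt(105), so the residue is 625/384 + (425/6272)*sqrt(105).
List the singular points by increasing real part (a conjugate pair: the negative imaginary part first).

Radius of convergence at 0: -1/2 + (1/10)*sqrt(105).
At 1/2 - (1/10)*sqrt(105): a pole of order 2; residue 625/384 - (425/6272)*sqrt(105).
At 4/5: a pole of order 1; residue -625/192.
At 1/2 + (1/10)*sqrt(105): a pole of order 2; residue 625/384 + (425/6272)*sqrt(105).


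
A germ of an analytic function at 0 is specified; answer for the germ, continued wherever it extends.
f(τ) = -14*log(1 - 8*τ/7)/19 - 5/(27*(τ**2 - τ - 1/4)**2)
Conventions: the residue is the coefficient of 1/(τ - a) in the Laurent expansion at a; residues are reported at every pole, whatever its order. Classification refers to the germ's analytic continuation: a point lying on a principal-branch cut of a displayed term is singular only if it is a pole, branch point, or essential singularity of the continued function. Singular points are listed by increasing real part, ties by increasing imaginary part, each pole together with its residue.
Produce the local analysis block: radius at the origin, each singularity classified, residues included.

Radius of convergence at 0: -1/2 + (1/2)*sqrt(2).
At 1/2 - (1/2)*sqrt(2): a pole of order 2; residue -(5/54)*sqrt(2).
At 7/8: a logarithmic branch point.
At 1/2 + (1/2)*sqrt(2): a pole of order 2; residue (5/54)*sqrt(2).

Denominator factor (τ**2 - τ - 1/4)^2: discriminant 2, real irrational roots 1/2 + (1/2)*sqrt(2) and 1/2 - (1/2)*sqrt(2); poles of order 2, moduli 1/2 + (1/2)*sqrt(2) and -1/2 + (1/2)*sqrt(2).
Branch term (-14/19)*log(1 - τ/(7/8)): its argument vanishes at τ = 7/8, a logarithmic branch point, modulus 7/8.
The radius of convergence is the smallest modulus among the singular points: -1/2 + (1/2)*sqrt(2).
The branch term is analytic at 1/2 - (1/2)*sqrt(2) and contributes nothing to the residue; only the rational part matters.
The factor τ**2 - τ - 1/4 splits as (τ - a)(τ - a') with a = 1/2 - (1/2)*sqrt(2), a' = 1/2 + (1/2)*sqrt(2). At the order-2 pole a set g(τ) = (τ - a)^2*(rational part) = [-5/27] / (τ - a')^2.
Order-2 pole: residue = g'(a); g'(1/2 - (1/2)*sqrt(2)) = -(5/54)*sqrt(2), so the residue is -(5/54)*sqrt(2).
The branch term is analytic at 1/2 + (1/2)*sqrt(2) and contributes nothing to the residue; only the rational part matters.
The factor τ**2 - τ - 1/4 splits as (τ - a)(τ - a') with a = 1/2 + (1/2)*sqrt(2), a' = 1/2 - (1/2)*sqrt(2). At the order-2 pole a set g(τ) = (τ - a)^2*(rational part) = [-5/27] / (τ - a')^2.
Order-2 pole: residue = g'(a); g'(1/2 + (1/2)*sqrt(2)) = (5/54)*sqrt(2), so the residue is (5/54)*sqrt(2).
List the singular points by increasing real part (a conjugate pair: the negative imaginary part first).
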